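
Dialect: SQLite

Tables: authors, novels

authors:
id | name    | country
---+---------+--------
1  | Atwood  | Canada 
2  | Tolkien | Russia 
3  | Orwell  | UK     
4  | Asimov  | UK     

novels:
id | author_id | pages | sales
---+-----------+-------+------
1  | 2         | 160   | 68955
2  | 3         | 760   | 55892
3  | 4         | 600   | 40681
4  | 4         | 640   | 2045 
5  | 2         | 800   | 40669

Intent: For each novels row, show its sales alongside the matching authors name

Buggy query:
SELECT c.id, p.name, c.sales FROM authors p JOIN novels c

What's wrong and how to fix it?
Bug: Missing join condition: each novels row is matched to all authors rows instead of just its own

Fix: Add ON c.author_id = p.id to the JOIN

Corrected query:
SELECT c.id, p.name, c.sales FROM authors p JOIN novels c ON c.author_id = p.id

Result:
id | name    | sales
---+---------+------
1  | Tolkien | 68955
2  | Orwell  | 55892
3  | Asimov  | 40681
4  | Asimov  | 2045 
5  | Tolkien | 40669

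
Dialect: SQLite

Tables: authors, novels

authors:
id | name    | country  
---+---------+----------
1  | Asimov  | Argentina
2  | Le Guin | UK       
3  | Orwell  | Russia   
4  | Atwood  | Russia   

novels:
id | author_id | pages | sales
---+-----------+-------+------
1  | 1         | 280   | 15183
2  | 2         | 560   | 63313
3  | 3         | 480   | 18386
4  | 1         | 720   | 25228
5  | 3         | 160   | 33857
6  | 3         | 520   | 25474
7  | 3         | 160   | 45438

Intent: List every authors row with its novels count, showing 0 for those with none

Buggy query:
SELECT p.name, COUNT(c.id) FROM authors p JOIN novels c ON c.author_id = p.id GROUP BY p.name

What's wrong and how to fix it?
Bug: An inner join excludes parents with zero children

Fix: Use LEFT JOIN so parents without children still appear (COUNT(c.id) gives 0)

Corrected query:
SELECT p.name, COUNT(c.id) FROM authors p LEFT JOIN novels c ON c.author_id = p.id GROUP BY p.name

Result:
name    | COUNT(c.id)
--------+------------
Asimov  | 2          
Atwood  | 0          
Le Guin | 1          
Orwell  | 4          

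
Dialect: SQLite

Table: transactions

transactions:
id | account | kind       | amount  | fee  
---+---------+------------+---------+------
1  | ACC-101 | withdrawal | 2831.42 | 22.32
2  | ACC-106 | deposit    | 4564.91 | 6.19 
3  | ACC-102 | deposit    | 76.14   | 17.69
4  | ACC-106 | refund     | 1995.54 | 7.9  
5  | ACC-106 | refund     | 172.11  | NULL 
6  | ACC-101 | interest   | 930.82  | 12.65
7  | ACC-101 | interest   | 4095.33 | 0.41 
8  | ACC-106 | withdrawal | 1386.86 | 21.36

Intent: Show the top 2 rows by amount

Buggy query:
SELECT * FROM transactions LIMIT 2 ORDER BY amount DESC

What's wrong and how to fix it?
Bug: LIMIT must come after ORDER BY

Fix: Swap the clauses: ORDER BY first, then LIMIT

Corrected query:
SELECT * FROM transactions ORDER BY amount DESC LIMIT 2

Result:
id | account | kind     | amount  | fee 
---+---------+----------+---------+-----
2  | ACC-106 | deposit  | 4564.91 | 6.19
7  | ACC-101 | interest | 4095.33 | 0.41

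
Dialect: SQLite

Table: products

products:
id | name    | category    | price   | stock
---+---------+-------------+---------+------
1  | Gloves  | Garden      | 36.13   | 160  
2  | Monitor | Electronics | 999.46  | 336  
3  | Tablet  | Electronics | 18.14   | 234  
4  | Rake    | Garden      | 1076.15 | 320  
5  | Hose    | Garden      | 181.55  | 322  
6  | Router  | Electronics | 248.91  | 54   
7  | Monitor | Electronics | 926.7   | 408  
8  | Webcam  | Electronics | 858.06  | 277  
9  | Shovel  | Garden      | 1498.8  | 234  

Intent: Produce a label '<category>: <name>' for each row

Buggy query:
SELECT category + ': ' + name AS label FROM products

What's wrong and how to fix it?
Bug: SQLite uses || for string concatenation; + coerces text to numbers (yielding 0)

Fix: Use the || operator for string concatenation

Corrected query:
SELECT category || ': ' || name AS label FROM products

Result:
label               
--------------------
Garden: Gloves      
Electronics: Monitor
Electronics: Tablet 
Garden: Rake        
Garden: Hose        
Electronics: Router 
Electronics: Monitor
Electronics: Webcam 
Garden: Shovel      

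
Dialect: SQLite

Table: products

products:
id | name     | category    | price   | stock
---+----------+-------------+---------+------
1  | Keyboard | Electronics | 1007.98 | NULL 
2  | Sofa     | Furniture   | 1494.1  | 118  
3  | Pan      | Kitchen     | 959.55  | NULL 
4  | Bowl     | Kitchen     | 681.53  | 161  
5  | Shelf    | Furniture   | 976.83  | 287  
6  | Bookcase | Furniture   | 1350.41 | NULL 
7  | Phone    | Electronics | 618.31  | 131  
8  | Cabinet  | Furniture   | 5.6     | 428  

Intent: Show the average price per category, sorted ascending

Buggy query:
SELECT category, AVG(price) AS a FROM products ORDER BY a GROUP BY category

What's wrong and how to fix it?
Bug: ORDER BY appears before GROUP BY; SQL clause order requires GROUP BY first

Fix: Reorder: SELECT … FROM … GROUP BY … ORDER BY …

Corrected query:
SELECT category, AVG(price) AS a FROM products GROUP BY category ORDER BY a

Result:
category    | a      
------------+--------
Electronics | 813.145
Kitchen     | 820.54 
Furniture   | 956.735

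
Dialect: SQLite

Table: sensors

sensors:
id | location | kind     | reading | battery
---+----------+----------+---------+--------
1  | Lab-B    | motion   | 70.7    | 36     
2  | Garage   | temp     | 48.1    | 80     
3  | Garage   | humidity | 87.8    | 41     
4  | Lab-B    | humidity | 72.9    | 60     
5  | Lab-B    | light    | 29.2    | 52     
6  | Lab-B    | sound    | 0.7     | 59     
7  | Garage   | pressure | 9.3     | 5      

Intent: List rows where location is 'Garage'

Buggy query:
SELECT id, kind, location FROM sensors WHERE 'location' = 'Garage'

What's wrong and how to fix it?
Bug: 'location' in single quotes is a string literal, not the column; the comparison is literal-vs-literal and never true

Fix: Remove the quotes around the column name (or use double quotes for an identifier)

Corrected query:
SELECT id, kind, location FROM sensors WHERE location = 'Garage'

Result:
id | kind     | location
---+----------+---------
2  | temp     | Garage  
3  | humidity | Garage  
7  | pressure | Garage  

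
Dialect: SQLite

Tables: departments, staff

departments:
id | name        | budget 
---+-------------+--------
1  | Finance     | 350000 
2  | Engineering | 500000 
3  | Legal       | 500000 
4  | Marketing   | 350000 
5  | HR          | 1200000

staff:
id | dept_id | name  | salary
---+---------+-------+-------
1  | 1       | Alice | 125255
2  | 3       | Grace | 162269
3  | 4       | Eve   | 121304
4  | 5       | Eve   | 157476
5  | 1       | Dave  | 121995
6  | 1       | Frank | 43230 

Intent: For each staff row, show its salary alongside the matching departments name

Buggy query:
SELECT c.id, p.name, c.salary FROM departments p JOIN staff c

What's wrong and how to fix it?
Bug: Missing join condition: each staff row is matched to all departments rows instead of just its own

Fix: Specify the join condition linking the foreign key to the parent id

Corrected query:
SELECT c.id, p.name, c.salary FROM departments p JOIN staff c ON c.dept_id = p.id

Result:
id | name      | salary
---+-----------+-------
1  | Finance   | 125255
2  | Legal     | 162269
3  | Marketing | 121304
4  | HR        | 157476
5  | Finance   | 121995
6  | Finance   | 43230 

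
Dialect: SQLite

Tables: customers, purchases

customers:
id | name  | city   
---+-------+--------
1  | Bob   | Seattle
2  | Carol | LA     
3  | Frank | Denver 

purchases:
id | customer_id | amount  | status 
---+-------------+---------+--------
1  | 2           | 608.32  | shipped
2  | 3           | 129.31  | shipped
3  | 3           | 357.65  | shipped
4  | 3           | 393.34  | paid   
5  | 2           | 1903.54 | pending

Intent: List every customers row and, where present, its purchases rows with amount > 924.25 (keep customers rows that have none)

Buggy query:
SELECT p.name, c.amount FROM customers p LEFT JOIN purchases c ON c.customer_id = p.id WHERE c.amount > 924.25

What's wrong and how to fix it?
Bug: A WHERE condition on the right-hand table after LEFT JOIN drops unmatched parents

Fix: Move the right-table condition into the ON clause so unmatched parents are kept

Corrected query:
SELECT p.name, c.amount FROM customers p LEFT JOIN purchases c ON c.customer_id = p.id AND c.amount > 924.25

Result:
name  | amount 
------+--------
Bob   | NULL   
Carol | 1903.54
Frank | NULL   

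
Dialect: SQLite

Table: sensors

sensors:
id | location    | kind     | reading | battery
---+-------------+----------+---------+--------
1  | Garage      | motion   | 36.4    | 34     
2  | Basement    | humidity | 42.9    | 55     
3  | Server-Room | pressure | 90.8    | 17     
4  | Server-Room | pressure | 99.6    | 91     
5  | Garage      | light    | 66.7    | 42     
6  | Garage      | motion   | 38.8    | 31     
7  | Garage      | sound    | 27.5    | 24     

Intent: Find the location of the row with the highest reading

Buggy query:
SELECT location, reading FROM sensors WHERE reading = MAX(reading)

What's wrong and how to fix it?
Bug: MAX(reading) is an aggregate and cannot be used directly in WHERE

Fix: Use a subquery: WHERE reading = (SELECT MAX(reading) FROM sensors)

Corrected query:
SELECT location, reading FROM sensors WHERE reading = (SELECT MAX(reading) FROM sensors)

Result:
location    | reading
------------+--------
Server-Room | 99.6   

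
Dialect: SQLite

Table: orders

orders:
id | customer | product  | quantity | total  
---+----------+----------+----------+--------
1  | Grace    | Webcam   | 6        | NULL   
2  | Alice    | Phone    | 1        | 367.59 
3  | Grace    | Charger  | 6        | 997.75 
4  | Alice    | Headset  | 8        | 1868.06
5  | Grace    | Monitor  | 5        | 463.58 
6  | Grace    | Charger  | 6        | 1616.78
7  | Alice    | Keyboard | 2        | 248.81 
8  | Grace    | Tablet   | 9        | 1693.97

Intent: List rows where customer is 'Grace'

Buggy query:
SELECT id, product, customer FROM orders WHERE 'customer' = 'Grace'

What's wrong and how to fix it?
Bug: Single quotes denote string literals in SQL; the column name is being compared as a constant string

Fix: Remove the quotes around the column name (or use double quotes for an identifier)

Corrected query:
SELECT id, product, customer FROM orders WHERE customer = 'Grace'

Result:
id | product | customer
---+---------+---------
1  | Webcam  | Grace   
3  | Charger | Grace   
5  | Monitor | Grace   
6  | Charger | Grace   
8  | Tablet  | Grace   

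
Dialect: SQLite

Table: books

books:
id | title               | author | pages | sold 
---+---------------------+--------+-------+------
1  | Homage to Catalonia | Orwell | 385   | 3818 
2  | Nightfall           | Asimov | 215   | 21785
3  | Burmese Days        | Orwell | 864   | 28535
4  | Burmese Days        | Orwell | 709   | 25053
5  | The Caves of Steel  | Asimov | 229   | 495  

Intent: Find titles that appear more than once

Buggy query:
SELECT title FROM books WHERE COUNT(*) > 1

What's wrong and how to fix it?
Bug: WHERE can't reference COUNT(*); aggregates are computed after WHERE

Fix: Group first, then use HAVING for the count condition

Corrected query:
SELECT title FROM books GROUP BY title HAVING COUNT(*) > 1

Result:
title       
------------
Burmese Days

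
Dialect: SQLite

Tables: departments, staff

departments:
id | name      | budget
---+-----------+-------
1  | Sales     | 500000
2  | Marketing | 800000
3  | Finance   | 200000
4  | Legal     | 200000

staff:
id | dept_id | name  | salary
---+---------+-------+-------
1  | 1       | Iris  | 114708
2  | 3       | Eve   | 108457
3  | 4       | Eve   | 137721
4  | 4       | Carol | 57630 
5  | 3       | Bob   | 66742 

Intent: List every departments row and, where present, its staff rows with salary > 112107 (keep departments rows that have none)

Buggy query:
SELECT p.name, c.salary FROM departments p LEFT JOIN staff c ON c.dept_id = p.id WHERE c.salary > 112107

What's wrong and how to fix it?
Bug: Filtering c.salary in WHERE discards the NULL rows produced by LEFT JOIN, turning it into an inner join

Fix: Move the right-table condition into the ON clause so unmatched parents are kept

Corrected query:
SELECT p.name, c.salary FROM departments p LEFT JOIN staff c ON c.dept_id = p.id AND c.salary > 112107

Result:
name      | salary
----------+-------
Sales     | 114708
Marketing | NULL  
Finance   | NULL  
Legal     | 137721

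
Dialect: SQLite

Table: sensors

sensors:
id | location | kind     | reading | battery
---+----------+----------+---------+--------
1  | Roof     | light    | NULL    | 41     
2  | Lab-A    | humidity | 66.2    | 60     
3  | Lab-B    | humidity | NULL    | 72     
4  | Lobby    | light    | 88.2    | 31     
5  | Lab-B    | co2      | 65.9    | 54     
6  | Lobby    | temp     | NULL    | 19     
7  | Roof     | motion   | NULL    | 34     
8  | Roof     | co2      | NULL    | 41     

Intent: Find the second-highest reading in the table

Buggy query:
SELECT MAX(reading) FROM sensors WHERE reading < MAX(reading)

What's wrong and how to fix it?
Bug: The inner MAX is an aggregate inside WHERE, which is not allowed

Fix: Put the inner MAX in a scalar subquery

Corrected query:
SELECT MAX(reading) FROM sensors WHERE reading < (SELECT MAX(reading) FROM sensors)

Result:
MAX(reading)
------------
66.2        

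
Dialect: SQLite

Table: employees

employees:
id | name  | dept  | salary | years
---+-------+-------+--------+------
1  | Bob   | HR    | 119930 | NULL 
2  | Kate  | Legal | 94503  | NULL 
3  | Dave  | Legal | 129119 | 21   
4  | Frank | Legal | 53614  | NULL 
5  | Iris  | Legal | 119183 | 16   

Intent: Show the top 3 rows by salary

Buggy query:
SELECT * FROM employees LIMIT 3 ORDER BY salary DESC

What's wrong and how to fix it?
Bug: ORDER BY cannot follow LIMIT; LIMIT is the final clause

Fix: Sort with ORDER BY, then apply LIMIT

Corrected query:
SELECT * FROM employees ORDER BY salary DESC LIMIT 3

Result:
id | name | dept  | salary | years
---+------+-------+--------+------
3  | Dave | Legal | 129119 | 21   
1  | Bob  | HR    | 119930 | NULL 
5  | Iris | Legal | 119183 | 16   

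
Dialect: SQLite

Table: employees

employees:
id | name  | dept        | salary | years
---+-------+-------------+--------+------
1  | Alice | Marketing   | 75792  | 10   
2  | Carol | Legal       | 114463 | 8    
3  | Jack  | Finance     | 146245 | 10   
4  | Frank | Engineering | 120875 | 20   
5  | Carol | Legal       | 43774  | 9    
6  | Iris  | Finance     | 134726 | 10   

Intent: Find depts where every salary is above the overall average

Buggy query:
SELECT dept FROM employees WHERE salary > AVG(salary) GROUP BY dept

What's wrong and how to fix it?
Bug: WHERE evaluates per row before aggregation, so AVG() is unavailable

Fix: Compute the overall average in a scalar subquery and compare each group's MIN against it in HAVING

Corrected query:
SELECT dept FROM employees GROUP BY dept HAVING MIN(salary) > (SELECT AVG(salary) FROM employees)

Result:
dept       
-----------
Engineering
Finance    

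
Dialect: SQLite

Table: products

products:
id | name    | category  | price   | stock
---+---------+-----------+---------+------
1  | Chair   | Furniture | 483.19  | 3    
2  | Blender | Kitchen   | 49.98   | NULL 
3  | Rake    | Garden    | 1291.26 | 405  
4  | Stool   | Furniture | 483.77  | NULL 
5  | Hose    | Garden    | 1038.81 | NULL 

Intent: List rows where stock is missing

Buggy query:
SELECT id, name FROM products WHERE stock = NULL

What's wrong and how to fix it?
Bug: '= NULL' is always unknown in SQL three-valued logic, so no rows match

Fix: Use IS NULL to test for NULL

Corrected query:
SELECT id, name FROM products WHERE stock IS NULL

Result:
id | name   
---+--------
2  | Blender
4  | Stool  
5  | Hose   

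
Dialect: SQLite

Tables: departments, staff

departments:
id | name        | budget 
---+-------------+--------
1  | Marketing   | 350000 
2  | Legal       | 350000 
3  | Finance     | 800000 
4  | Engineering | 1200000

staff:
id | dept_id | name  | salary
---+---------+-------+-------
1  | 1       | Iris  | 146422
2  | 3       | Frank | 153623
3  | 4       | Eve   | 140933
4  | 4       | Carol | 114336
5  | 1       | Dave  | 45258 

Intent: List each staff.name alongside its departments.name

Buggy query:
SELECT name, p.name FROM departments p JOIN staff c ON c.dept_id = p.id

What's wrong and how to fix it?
Bug: 'name' exists in both joined tables, so the database can't tell which one is meant

Fix: Prefix ambiguous columns with the table alias

Corrected query:
SELECT c.name, p.name FROM departments p JOIN staff c ON c.dept_id = p.id

Result:
name  | name       
------+------------
Iris  | Marketing  
Frank | Finance    
Eve   | Engineering
Carol | Engineering
Dave  | Marketing  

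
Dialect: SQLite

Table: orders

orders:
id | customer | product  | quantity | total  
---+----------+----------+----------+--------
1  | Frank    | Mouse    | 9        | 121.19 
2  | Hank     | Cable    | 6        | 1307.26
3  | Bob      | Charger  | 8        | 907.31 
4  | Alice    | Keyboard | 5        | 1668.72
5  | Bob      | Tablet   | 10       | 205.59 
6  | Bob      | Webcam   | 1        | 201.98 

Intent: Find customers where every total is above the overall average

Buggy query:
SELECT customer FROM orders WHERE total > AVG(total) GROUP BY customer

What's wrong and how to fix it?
Bug: AVG() is an aggregate; it can't sit directly in WHERE

Fix: Compute the overall average in a scalar subquery and compare each group's MIN against it in HAVING

Corrected query:
SELECT customer FROM orders GROUP BY customer HAVING MIN(total) > (SELECT AVG(total) FROM orders)

Result:
customer
--------
Alice   
Hank    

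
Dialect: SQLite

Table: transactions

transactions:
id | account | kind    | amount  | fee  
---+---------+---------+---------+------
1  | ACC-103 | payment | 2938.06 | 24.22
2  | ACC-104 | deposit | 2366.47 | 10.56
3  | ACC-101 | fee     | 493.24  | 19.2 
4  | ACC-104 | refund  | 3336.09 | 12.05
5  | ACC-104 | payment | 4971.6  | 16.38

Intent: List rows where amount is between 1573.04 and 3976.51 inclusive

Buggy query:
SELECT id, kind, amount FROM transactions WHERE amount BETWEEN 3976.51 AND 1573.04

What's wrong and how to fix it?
Bug: The bounds are reversed; BETWEEN a AND b requires a <= b to match anything

Fix: Write BETWEEN 1573.04 AND 3976.51

Corrected query:
SELECT id, kind, amount FROM transactions WHERE amount BETWEEN 1573.04 AND 3976.51

Result:
id | kind    | amount 
---+---------+--------
1  | payment | 2938.06
2  | deposit | 2366.47
4  | refund  | 3336.09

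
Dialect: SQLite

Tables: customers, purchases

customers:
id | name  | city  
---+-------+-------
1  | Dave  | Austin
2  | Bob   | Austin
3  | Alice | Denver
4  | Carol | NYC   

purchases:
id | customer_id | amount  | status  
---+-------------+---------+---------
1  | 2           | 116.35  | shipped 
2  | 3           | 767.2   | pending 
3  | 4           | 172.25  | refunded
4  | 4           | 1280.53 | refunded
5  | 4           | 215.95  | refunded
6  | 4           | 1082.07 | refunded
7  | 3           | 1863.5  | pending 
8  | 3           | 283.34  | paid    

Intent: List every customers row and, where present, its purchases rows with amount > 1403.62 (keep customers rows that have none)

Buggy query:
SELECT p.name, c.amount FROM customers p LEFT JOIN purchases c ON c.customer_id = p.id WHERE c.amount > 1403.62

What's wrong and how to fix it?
Bug: Filtering c.amount in WHERE discards the NULL rows produced by LEFT JOIN, turning it into an inner join

Fix: Put 'c.amount > 1403.62' in the JOIN's ON clause instead of WHERE

Corrected query:
SELECT p.name, c.amount FROM customers p LEFT JOIN purchases c ON c.customer_id = p.id AND c.amount > 1403.62

Result:
name  | amount
------+-------
Dave  | NULL  
Bob   | NULL  
Alice | 1863.5
Carol | NULL  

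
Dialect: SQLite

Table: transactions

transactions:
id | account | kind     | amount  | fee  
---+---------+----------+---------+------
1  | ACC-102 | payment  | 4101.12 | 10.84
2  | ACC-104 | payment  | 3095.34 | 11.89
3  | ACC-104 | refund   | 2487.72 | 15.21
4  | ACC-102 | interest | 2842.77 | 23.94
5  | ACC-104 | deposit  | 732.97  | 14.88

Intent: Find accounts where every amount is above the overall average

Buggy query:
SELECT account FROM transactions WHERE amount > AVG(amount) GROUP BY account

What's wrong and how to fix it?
Bug: WHERE evaluates per row before aggregation, so AVG() is unavailable

Fix: Use a subquery for AVG and a HAVING MIN(...) filter so the condition holds for every row in the group

Corrected query:
SELECT account FROM transactions GROUP BY account HAVING MIN(amount) > (SELECT AVG(amount) FROM transactions)

Result:
account
-------
ACC-102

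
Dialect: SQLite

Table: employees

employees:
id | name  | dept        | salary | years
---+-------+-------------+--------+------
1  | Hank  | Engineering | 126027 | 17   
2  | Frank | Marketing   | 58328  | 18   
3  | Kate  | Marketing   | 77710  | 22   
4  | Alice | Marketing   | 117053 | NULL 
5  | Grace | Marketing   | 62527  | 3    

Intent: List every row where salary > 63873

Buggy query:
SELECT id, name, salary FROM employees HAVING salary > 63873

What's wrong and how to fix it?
Bug: This is a non-aggregate query (no GROUP BY, no aggregates), so in SQLite the HAVING clause is invalid here; a row-level condition belongs in WHERE

Fix: Use WHERE for row-level filtering

Corrected query:
SELECT id, name, salary FROM employees WHERE salary > 63873

Result:
id | name  | salary
---+-------+-------
1  | Hank  | 126027
3  | Kate  | 77710 
4  | Alice | 117053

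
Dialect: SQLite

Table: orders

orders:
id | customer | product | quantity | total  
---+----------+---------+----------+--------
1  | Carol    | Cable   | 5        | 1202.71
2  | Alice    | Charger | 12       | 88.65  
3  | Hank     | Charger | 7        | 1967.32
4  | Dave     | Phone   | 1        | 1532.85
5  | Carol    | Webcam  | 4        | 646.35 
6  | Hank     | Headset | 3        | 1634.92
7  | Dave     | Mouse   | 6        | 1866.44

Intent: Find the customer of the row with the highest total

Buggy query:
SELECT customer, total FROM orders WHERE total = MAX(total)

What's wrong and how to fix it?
Bug: WHERE is evaluated per row; an aggregate over the whole table isn't defined there

Fix: Use a subquery: WHERE total = (SELECT MAX(total) FROM orders)

Corrected query:
SELECT customer, total FROM orders WHERE total = (SELECT MAX(total) FROM orders)

Result:
customer | total  
---------+--------
Hank     | 1967.32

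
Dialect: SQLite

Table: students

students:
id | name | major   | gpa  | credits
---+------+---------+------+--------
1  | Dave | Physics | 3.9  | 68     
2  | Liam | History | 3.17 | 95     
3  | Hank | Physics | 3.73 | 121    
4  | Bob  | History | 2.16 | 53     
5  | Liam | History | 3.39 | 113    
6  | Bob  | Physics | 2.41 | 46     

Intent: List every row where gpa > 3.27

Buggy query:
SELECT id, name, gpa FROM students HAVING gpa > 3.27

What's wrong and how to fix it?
Bug: This is a non-aggregate query (no GROUP BY, no aggregates), so in SQLite the HAVING clause is invalid here; a row-level condition belongs in WHERE

Fix: Use WHERE for row-level filtering

Corrected query:
SELECT id, name, gpa FROM students WHERE gpa > 3.27

Result:
id | name | gpa 
---+------+-----
1  | Dave | 3.9 
3  | Hank | 3.73
5  | Liam | 3.39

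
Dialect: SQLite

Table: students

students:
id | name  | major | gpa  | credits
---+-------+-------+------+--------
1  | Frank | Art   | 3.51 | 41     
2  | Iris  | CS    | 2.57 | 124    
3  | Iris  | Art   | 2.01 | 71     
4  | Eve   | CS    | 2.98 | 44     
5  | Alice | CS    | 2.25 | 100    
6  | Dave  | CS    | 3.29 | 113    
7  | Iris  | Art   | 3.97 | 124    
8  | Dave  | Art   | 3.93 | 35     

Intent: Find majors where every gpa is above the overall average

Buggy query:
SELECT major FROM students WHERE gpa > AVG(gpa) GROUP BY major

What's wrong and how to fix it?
Bug: AVG() is an aggregate; it can't sit directly in WHERE

Fix: Use a subquery for AVG and a HAVING MIN(...) filter so the condition holds for every row in the group

Corrected query:
SELECT major FROM students GROUP BY major HAVING MIN(gpa) > (SELECT AVG(gpa) FROM students)

Result:
(no rows)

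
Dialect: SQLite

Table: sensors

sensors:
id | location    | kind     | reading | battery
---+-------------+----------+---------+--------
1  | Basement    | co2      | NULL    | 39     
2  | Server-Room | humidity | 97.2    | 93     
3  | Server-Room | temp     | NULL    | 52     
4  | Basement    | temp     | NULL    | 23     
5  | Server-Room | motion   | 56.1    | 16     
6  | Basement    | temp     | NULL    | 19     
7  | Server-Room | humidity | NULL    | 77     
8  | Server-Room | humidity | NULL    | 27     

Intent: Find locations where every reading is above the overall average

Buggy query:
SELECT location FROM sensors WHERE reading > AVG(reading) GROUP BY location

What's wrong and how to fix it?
Bug: AVG() is an aggregate; it can't sit directly in WHERE

Fix: Compute the overall average in a scalar subquery and compare each group's MIN against it in HAVING

Corrected query:
SELECT location FROM sensors GROUP BY location HAVING MIN(reading) > (SELECT AVG(reading) FROM sensors)

Result:
(no rows)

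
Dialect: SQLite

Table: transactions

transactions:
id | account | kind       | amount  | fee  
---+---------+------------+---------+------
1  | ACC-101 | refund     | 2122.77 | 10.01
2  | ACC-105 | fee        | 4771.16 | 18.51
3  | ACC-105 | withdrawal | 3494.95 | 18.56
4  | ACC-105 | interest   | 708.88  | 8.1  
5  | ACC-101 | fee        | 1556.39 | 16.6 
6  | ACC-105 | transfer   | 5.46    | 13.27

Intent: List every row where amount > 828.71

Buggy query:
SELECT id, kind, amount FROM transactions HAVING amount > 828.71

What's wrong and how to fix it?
Bug: This is a non-aggregate query (no GROUP BY, no aggregates), so in SQLite the HAVING clause is invalid here; a row-level condition belongs in WHERE

Fix: Use WHERE for row-level filtering

Corrected query:
SELECT id, kind, amount FROM transactions WHERE amount > 828.71

Result:
id | kind       | amount 
---+------------+--------
1  | refund     | 2122.77
2  | fee        | 4771.16
3  | withdrawal | 3494.95
5  | fee        | 1556.39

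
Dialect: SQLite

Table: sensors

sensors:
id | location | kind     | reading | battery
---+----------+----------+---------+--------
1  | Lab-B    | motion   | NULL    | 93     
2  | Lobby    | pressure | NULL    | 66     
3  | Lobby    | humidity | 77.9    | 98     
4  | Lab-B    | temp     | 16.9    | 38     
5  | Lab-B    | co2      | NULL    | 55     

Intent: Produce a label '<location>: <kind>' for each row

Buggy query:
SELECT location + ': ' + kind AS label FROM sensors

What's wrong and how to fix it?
Bug: SQLite uses || for string concatenation; + coerces text to numbers (yielding 0)

Fix: Replace + with || to concatenate text

Corrected query:
SELECT location || ': ' || kind AS label FROM sensors

Result:
label          
---------------
Lab-B: motion  
Lobby: pressure
Lobby: humidity
Lab-B: temp    
Lab-B: co2     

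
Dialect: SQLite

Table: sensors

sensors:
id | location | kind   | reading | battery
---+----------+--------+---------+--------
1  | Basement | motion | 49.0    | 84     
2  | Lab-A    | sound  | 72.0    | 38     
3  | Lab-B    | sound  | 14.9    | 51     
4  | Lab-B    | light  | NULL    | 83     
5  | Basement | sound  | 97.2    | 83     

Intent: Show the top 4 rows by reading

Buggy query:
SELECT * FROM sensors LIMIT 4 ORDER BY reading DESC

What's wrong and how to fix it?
Bug: LIMIT must come after ORDER BY

Fix: Sort with ORDER BY, then apply LIMIT

Corrected query:
SELECT * FROM sensors ORDER BY reading DESC LIMIT 4

Result:
id | location | kind   | reading | battery
---+----------+--------+---------+--------
5  | Basement | sound  | 97.2    | 83     
2  | Lab-A    | sound  | 72      | 38     
1  | Basement | motion | 49      | 84     
3  | Lab-B    | sound  | 14.9    | 51     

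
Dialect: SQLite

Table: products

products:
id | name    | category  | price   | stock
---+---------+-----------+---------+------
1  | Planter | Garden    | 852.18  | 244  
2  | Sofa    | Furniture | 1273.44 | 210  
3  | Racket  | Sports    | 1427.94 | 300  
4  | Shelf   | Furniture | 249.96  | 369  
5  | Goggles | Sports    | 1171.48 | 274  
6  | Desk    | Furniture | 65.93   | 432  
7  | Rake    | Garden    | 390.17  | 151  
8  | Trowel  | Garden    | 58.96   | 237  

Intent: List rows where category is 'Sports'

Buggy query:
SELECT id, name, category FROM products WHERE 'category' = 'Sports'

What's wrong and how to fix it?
Bug: 'category' in single quotes is a string literal, not the column; the comparison is literal-vs-literal and never true

Fix: Remove the quotes around the column name (or use double quotes for an identifier)

Corrected query:
SELECT id, name, category FROM products WHERE category = 'Sports'

Result:
id | name    | category
---+---------+---------
3  | Racket  | Sports  
5  | Goggles | Sports  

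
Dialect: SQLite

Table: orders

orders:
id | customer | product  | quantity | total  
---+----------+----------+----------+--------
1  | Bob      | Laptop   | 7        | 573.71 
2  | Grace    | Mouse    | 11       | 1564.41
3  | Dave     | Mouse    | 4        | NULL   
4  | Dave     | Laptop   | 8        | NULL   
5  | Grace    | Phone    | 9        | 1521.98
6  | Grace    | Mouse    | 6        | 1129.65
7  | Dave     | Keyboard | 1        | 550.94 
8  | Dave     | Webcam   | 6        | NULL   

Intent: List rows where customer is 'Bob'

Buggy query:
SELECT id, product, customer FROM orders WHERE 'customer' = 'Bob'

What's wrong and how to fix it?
Bug: Single quotes denote string literals in SQL; the column name is being compared as a constant string

Fix: Remove the quotes around the column name (or use double quotes for an identifier)

Corrected query:
SELECT id, product, customer FROM orders WHERE customer = 'Bob'

Result:
id | product | customer
---+---------+---------
1  | Laptop  | Bob     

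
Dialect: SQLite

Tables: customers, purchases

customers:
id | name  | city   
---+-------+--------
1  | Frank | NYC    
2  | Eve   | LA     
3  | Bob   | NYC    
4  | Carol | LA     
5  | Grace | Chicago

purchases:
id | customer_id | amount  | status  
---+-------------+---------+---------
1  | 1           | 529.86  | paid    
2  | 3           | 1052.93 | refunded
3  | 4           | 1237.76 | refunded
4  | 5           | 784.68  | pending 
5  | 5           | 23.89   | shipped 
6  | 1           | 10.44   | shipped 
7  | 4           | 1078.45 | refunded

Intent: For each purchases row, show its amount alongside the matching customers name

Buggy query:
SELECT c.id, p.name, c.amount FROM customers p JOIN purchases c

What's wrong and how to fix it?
Bug: Missing join condition: each purchases row is matched to all customers rows instead of just its own

Fix: Specify the join condition linking the foreign key to the parent id

Corrected query:
SELECT c.id, p.name, c.amount FROM customers p JOIN purchases c ON c.customer_id = p.id

Result:
id | name  | amount 
---+-------+--------
1  | Frank | 529.86 
2  | Bob   | 1052.93
3  | Carol | 1237.76
4  | Grace | 784.68 
5  | Grace | 23.89  
6  | Frank | 10.44  
7  | Carol | 1078.45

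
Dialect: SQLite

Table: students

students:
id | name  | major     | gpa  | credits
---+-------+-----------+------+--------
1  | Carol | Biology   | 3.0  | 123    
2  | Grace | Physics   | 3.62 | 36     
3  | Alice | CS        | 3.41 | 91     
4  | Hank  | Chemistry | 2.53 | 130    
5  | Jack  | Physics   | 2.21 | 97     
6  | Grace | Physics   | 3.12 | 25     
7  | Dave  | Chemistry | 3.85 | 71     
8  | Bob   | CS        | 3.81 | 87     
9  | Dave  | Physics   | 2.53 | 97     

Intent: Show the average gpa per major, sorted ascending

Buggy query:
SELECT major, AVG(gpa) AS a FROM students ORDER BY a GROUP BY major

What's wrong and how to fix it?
Bug: GROUP BY must precede ORDER BY

Fix: Move ORDER BY to the end, after GROUP BY

Corrected query:
SELECT major, AVG(gpa) AS a FROM students GROUP BY major ORDER BY a

Result:
major     | a   
----------+-----
Physics   | 2.87
Biology   | 3   
Chemistry | 3.19
CS        | 3.61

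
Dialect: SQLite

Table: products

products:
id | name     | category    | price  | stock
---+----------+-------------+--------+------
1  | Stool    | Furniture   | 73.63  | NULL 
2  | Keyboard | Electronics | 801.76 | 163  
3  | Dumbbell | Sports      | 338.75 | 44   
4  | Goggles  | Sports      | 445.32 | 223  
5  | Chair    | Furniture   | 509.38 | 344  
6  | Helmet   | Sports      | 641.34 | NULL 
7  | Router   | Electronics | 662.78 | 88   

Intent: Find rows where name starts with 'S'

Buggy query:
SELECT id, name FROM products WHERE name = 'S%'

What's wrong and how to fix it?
Bug: Wildcards only work with LIKE; '=' treats '%' as a literal character

Fix: Use LIKE for wildcard pattern matching

Corrected query:
SELECT id, name FROM products WHERE name LIKE 'S%'

Result:
id | name 
---+------
1  | Stool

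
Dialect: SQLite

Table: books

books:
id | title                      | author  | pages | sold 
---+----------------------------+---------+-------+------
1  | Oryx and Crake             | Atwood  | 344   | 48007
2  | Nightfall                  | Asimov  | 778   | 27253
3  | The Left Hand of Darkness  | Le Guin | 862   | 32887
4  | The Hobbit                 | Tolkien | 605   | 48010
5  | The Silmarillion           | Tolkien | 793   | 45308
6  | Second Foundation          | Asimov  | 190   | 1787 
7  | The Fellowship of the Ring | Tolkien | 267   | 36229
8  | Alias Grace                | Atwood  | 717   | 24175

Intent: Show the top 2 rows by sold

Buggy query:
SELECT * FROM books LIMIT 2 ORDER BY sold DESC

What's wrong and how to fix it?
Bug: LIMIT must come after ORDER BY

Fix: Swap the clauses: ORDER BY first, then LIMIT

Corrected query:
SELECT * FROM books ORDER BY sold DESC LIMIT 2

Result:
id | title          | author  | pages | sold 
---+----------------+---------+-------+------
4  | The Hobbit     | Tolkien | 605   | 48010
1  | Oryx and Crake | Atwood  | 344   | 48007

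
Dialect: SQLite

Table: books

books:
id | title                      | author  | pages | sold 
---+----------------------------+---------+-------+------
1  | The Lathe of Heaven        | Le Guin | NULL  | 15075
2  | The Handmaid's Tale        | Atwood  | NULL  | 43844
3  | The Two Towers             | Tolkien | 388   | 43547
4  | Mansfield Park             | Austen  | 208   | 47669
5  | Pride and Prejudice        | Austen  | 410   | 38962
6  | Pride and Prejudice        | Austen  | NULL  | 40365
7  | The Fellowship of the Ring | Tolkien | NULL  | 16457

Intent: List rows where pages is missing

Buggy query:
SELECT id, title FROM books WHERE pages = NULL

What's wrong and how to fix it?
Bug: Comparing to NULL with '=' never matches; NULL = NULL is unknown, not true

Fix: Use IS NULL to test for NULL

Corrected query:
SELECT id, title FROM books WHERE pages IS NULL

Result:
id | title                     
---+---------------------------
1  | The Lathe of Heaven       
2  | The Handmaid's Tale       
6  | Pride and Prejudice       
7  | The Fellowship of the Ring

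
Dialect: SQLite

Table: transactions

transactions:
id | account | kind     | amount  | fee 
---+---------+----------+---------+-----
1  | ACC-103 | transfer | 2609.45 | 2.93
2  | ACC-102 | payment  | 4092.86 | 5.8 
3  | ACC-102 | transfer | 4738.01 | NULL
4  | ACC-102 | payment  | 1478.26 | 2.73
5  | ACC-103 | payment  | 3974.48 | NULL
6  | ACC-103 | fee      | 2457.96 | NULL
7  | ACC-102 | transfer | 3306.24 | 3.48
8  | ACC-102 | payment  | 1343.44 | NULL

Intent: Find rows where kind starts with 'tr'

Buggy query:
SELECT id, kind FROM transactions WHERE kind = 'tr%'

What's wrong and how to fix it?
Bug: Wildcards only work with LIKE; '=' treats '%' as a literal character

Fix: Replace '=' with LIKE so 'tr%' is treated as a pattern

Corrected query:
SELECT id, kind FROM transactions WHERE kind LIKE 'tr%'

Result:
id | kind    
---+---------
1  | transfer
3  | transfer
7  | transfer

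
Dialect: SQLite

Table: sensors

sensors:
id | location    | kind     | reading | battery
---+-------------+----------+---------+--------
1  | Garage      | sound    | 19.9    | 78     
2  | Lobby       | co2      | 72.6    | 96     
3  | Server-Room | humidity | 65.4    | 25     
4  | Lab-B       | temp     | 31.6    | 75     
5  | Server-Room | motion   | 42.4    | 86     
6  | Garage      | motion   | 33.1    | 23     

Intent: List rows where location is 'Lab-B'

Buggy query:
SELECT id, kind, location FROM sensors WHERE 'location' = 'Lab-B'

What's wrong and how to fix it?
Bug: 'location' in single quotes is a string literal, not the column; the comparison is literal-vs-literal and never true

Fix: Reference the column as location without single quotes

Corrected query:
SELECT id, kind, location FROM sensors WHERE location = 'Lab-B'

Result:
id | kind | location
---+------+---------
4  | temp | Lab-B   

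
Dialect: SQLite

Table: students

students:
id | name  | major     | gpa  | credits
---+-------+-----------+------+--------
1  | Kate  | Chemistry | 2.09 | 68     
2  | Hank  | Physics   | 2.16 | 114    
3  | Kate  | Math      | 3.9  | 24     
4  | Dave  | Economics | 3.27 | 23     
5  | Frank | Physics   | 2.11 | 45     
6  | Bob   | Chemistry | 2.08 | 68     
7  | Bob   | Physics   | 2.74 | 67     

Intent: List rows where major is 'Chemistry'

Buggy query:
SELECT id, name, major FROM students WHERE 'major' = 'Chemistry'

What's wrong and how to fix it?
Bug: 'major' in single quotes is a string literal, not the column; the comparison is literal-vs-literal and never true

Fix: Reference the column as major without single quotes

Corrected query:
SELECT id, name, major FROM students WHERE major = 'Chemistry'

Result:
id | name | major    
---+------+----------
1  | Kate | Chemistry
6  | Bob  | Chemistry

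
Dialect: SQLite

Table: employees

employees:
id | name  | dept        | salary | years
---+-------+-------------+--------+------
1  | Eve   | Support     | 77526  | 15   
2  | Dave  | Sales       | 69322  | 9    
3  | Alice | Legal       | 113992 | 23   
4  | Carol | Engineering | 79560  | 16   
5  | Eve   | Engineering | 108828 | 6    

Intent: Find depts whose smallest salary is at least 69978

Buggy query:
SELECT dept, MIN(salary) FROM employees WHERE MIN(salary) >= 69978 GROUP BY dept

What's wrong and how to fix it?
Bug: Aggregates like MIN are computed per group after WHERE runs

Fix: Use HAVING for the per-group MIN condition

Corrected query:
SELECT dept, MIN(salary) FROM employees GROUP BY dept HAVING MIN(salary) >= 69978

Result:
dept        | MIN(salary)
------------+------------
Engineering | 79560      
Legal       | 113992     
Support     | 77526      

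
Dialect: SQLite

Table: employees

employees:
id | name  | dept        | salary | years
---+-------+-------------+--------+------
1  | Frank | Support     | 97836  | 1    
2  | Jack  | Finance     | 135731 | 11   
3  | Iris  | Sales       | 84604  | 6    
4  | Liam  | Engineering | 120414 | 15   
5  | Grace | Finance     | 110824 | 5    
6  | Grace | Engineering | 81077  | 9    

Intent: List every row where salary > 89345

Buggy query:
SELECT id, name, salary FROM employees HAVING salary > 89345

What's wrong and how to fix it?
Bug: This is a non-aggregate query (no GROUP BY, no aggregates), so in SQLite the HAVING clause is invalid here; a row-level condition belongs in WHERE

Fix: Replace HAVING with WHERE since the condition applies to individual rows

Corrected query:
SELECT id, name, salary FROM employees WHERE salary > 89345

Result:
id | name  | salary
---+-------+-------
1  | Frank | 97836 
2  | Jack  | 135731
4  | Liam  | 120414
5  | Grace | 110824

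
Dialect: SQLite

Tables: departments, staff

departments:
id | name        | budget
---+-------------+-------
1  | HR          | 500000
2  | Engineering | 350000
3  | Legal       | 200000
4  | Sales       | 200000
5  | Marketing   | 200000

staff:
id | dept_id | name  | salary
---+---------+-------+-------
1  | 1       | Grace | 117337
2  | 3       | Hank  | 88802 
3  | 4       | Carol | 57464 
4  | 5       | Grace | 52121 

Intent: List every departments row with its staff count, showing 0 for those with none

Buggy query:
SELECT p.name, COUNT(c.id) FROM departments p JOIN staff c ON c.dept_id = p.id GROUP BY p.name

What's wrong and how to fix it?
Bug: INNER JOIN drops departments rows that have no matching staff rows

Fix: Use LEFT JOIN so parents without children still appear (COUNT(c.id) gives 0)

Corrected query:
SELECT p.name, COUNT(c.id) FROM departments p LEFT JOIN staff c ON c.dept_id = p.id GROUP BY p.name

Result:
name        | COUNT(c.id)
------------+------------
Engineering | 0          
HR          | 1          
Legal       | 1          
Marketing   | 1          
Sales       | 1          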